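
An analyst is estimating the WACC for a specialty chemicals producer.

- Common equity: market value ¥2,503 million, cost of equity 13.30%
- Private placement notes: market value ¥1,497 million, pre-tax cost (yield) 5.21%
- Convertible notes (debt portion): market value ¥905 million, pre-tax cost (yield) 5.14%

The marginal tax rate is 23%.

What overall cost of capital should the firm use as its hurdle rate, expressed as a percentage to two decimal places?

Total capital V = 2503 + 1497 + 905 = 4905.
Equity: weight = 2503/4905 = 0.5103; cost = 13.3%.
Private placement notes: weight = 1497/4905 = 0.3052; after-tax cost = 5.21% × (1 − 23%) = 4.0117%.
Convertible notes (debt portion): weight = 905/4905 = 0.1845; after-tax cost = 5.14% × (1 − 23%) = 3.9578%.
WACC = 0.5103 × 13.3000% + 0.3052 × 4.0117% + 0.1845 × 3.9578% = 8.7415%.

8.74%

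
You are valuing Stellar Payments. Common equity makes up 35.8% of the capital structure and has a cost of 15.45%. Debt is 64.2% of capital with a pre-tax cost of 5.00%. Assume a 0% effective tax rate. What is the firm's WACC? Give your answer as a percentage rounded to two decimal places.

After-tax cost of debt = 5% × (1 − 0%) = 5.0000%.
WACC = 0.358 × 15.4500% + 0.642 × 5.0000% = 8.7411%.

8.74%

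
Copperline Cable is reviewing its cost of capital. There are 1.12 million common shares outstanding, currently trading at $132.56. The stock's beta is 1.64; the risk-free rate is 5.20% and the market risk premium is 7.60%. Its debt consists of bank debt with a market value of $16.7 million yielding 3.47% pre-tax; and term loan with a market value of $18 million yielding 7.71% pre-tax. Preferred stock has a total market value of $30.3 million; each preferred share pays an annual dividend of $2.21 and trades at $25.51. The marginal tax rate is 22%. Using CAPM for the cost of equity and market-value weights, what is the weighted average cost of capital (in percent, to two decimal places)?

14.23%

Cost of equity via CAPM: Re = 5.2% + 1.64 × 7.6% = 17.6640%.
Cost of preferred: Rp = 2.21 / 25.51 = 8.6633%.
Market value of equity E = 132.56 × 1.12m = 148.4672m.
Total capital V = 148.4672 + 30.3 + 16.7 + 18 = 213.4672.
Equity: weight = 148.4672/213.4672 = 0.6955; cost = 17.664%.
Preferred: weight = 30.3/213.4672 = 0.1419; cost = 8.6633%.
Bank debt: weight = 16.7/213.4672 = 0.0782; after-tax cost = 3.47% × (1 − 22%) = 2.7066%.
Term loan: weight = 18/213.4672 = 0.0843; after-tax cost = 7.71% × (1 − 22%) = 6.0138%.
WACC = 0.6955 × 17.6640% + 0.1419 × 8.6633% + 0.0782 × 2.7066% + 0.0843 × 6.0138% = 14.2339%.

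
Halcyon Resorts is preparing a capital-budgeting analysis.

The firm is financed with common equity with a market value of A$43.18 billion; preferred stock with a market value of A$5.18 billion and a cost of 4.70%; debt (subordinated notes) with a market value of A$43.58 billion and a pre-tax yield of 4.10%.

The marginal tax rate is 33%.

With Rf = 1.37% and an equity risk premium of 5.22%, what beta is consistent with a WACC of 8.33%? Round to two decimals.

2.50

Total capital V = 43.18 + 5.18 + 43.58 = 91.94.
Equity weight = 43.18/91.94 = 0.4697.
Preferred weight = 5.18/91.94 = 0.0563.
Subordinated notes weight = 43.58/91.94 = 0.4740.
Debt contribution = 0.4740 × 4.1% × (1 − 33%) = 1.3021%.
Preferred contribution = 0.0563 × 4.7% = 0.2648%.
Required equity contribution = 8.33% − 1.5669% = 6.7631%  ⇒  Re = 14.4002%.
CAPM: 14.4002% = 1.37% + β × 5.22%  ⇒  β = 2.4962.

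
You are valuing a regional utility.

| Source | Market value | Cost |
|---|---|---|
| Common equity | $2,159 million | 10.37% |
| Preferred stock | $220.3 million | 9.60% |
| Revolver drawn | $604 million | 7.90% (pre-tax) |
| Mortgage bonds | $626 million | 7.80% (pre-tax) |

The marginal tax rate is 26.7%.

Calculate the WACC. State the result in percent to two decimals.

8.75%

Total capital V = 2159 + 220.3 + 604 + 626 = 3609.3.
Equity: weight = 2159/3609.3 = 0.5982; cost = 10.37%.
Preferred: weight = 220.3/3609.3 = 0.0610; cost = 9.6%.
Revolver drawn: weight = 604/3609.3 = 0.1673; after-tax cost = 7.9% × (1 − 26.7%) = 5.7907%.
Mortgage bonds: weight = 626/3609.3 = 0.1734; after-tax cost = 7.8% × (1 − 26.7%) = 5.7174%.
WACC = 0.5982 × 10.3700% + 0.0610 × 9.6000% + 0.1673 × 5.7907% + 0.1734 × 5.7174% = 8.7497%.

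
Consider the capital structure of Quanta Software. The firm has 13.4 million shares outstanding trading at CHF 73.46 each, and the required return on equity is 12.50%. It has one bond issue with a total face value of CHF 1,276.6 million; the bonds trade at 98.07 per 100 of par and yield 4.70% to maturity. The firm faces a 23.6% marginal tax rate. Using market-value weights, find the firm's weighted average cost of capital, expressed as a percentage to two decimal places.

Market value of equity E = 73.46 × 13.4m = 984.364m. Market value of debt D = 1276.6m × 98.07/100 = 1251.96162m.
Total capital V = 984.364 + 1251.96162 = 2236.32562.
Equity: weight = 984.364/2236.32562 = 0.4402; cost = 12.5%.
Bonds outstanding: weight = 1251.96162/2236.32562 = 0.5598; after-tax cost = 4.7% × (1 − 23.6%) = 3.5908%.
WACC = 0.4402 × 12.5000% + 0.5598 × 3.5908% = 7.5124%.

7.51%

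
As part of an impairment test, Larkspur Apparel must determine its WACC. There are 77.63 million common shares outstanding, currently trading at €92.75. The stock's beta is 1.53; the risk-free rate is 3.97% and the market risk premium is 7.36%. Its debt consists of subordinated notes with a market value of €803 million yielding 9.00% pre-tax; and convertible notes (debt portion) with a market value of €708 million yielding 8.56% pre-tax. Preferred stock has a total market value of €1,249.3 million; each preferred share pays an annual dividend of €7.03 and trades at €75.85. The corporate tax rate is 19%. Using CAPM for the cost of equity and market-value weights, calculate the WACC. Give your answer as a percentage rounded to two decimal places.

Cost of equity via CAPM: Re = 3.97% + 1.53 × 7.36% = 15.2308%.
Cost of preferred: Rp = 7.03 / 75.85 = 9.2683%.
Market value of equity E = 92.75 × 77.63m = 7200.1825m.
Total capital V = 7200.1825 + 1249.3 + 803 + 708 = 9960.4825.
Equity: weight = 7200.1825/9960.4825 = 0.7229; cost = 15.2308%.
Preferred: weight = 1249.3/9960.4825 = 0.1254; cost = 9.2683%.
Subordinated notes: weight = 803/9960.4825 = 0.0806; after-tax cost = 9% × (1 − 19%) = 7.2900%.
Convertible notes (debt portion): weight = 708/9960.4825 = 0.0711; after-tax cost = 8.56% × (1 − 19%) = 6.9336%.
WACC = 0.7229 × 15.2308% + 0.1254 × 9.2683% + 0.0806 × 7.2900% + 0.0711 × 6.9336% = 13.2530%.

13.25%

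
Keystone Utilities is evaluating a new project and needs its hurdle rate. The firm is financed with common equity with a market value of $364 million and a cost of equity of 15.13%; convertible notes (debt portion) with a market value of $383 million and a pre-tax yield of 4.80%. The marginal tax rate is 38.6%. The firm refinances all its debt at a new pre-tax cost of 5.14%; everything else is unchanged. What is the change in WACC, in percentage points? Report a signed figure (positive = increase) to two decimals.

Current WACC:
Total capital V = 364 + 383 = 747.
Equity: weight = 364/747 = 0.4873; cost = 15.13%.
Convertible notes (debt portion): weight = 383/747 = 0.5127; after-tax cost = 4.8% × (1 − 38.6%) = 2.9472%.
WACC = 0.4873 × 15.1300% + 0.5127 × 2.9472% = 8.8837%.
After the change:
Total capital V = 364 + 383 = 747.
Equity: weight = 364/747 = 0.4873; cost = 15.13%.
Convertible notes (debt portion): weight = 383/747 = 0.5127; after-tax cost = 5.14% × (1 − 38.6%) = 3.1560%.
WACC = 0.4873 × 15.1300% + 0.5127 × 3.1560% = 8.9907%.
Change in WACC = 8.9907% − 8.8837% = 0.1070 pp.

+0.11 pp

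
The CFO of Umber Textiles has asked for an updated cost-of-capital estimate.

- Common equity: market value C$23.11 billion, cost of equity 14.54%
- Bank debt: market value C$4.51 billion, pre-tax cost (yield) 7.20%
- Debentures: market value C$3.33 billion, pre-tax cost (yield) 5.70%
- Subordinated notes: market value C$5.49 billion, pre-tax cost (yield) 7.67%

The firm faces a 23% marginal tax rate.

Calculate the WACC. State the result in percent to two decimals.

11.20%

Total capital V = 23.11 + 4.51 + 3.33 + 5.49 = 36.44.
Equity: weight = 23.11/36.44 = 0.6342; cost = 14.54%.
Bank debt: weight = 4.51/36.44 = 0.1238; after-tax cost = 7.2% × (1 − 23%) = 5.5440%.
Debentures: weight = 3.33/36.44 = 0.0914; after-tax cost = 5.7% × (1 − 23%) = 4.3890%.
Subordinated notes: weight = 5.49/36.44 = 0.1507; after-tax cost = 7.67% × (1 − 23%) = 5.9059%.
WACC = 0.6342 × 14.5400% + 0.1238 × 5.5440% + 0.0914 × 4.3890% + 0.1507 × 5.9059% = 11.1982%.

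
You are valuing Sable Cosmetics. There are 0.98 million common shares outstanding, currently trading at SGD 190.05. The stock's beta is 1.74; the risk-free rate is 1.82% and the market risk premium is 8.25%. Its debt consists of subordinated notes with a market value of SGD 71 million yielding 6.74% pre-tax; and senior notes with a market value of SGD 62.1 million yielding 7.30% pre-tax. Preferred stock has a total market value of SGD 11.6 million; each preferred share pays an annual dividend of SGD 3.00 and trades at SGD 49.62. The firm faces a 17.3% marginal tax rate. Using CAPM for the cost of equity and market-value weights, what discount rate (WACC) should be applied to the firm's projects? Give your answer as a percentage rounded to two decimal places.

11.64%

Cost of equity via CAPM: Re = 1.82% + 1.74 × 8.25% = 16.1750%.
Cost of preferred: Rp = 3.0 / 49.62 = 6.0459%.
Market value of equity E = 190.05 × 0.98m = 186.249m.
Total capital V = 186.249 + 11.6 + 71 + 62.1 = 330.949.
Equity: weight = 186.249/330.949 = 0.5628; cost = 16.175%.
Preferred: weight = 11.6/330.949 = 0.0351; cost = 6.0459%.
Subordinated notes: weight = 71/330.949 = 0.2145; after-tax cost = 6.74% × (1 − 17.3%) = 5.5740%.
Senior notes: weight = 62.1/330.949 = 0.1876; after-tax cost = 7.3% × (1 − 17.3%) = 6.0371%.
WACC = 0.5628 × 16.1750% + 0.0351 × 6.0459% + 0.2145 × 5.5740% + 0.1876 × 6.0371% = 11.6434%.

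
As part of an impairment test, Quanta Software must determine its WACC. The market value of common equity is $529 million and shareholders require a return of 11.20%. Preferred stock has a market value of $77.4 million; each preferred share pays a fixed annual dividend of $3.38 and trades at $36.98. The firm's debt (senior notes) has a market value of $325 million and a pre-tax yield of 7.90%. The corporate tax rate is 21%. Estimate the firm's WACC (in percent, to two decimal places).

9.30%

Cost of preferred: Rp = 3.38 / 36.98 = 9.1401%.
Total capital V = 529 + 77.4 + 325 = 931.4.
Equity: weight = 529/931.4 = 0.5680; cost = 11.2%.
Preferred: weight = 77.4/931.4 = 0.0831; cost = 9.1401%.
Senior notes: weight = 325/931.4 = 0.3489; after-tax cost = 7.9% × (1 − 21%) = 6.2410%.
WACC = 0.5680 × 11.2000% + 0.0831 × 9.1401% + 0.3489 × 6.2410% = 9.2984%.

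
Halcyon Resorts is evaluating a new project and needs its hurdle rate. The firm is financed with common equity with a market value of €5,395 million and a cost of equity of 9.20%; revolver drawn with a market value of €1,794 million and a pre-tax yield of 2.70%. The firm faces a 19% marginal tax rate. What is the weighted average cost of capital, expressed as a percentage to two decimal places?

Total capital V = 5395 + 1794 = 7189.
Equity: weight = 5395/7189 = 0.7505; cost = 9.2%.
Revolver drawn: weight = 1794/7189 = 0.2495; after-tax cost = 2.7% × (1 − 19%) = 2.1870%.
WACC = 0.7505 × 9.2000% + 0.2495 × 2.1870% = 7.4499%.

7.45%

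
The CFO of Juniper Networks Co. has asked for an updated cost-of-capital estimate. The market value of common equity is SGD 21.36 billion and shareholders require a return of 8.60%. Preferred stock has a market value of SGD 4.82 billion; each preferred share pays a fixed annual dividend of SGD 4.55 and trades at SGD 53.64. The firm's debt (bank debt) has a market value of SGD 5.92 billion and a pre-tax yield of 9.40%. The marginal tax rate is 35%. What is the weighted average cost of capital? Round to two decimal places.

Cost of preferred: Rp = 4.55 / 53.64 = 8.4825%.
Total capital V = 21.36 + 4.82 + 5.92 = 32.1.
Equity: weight = 21.36/32.1 = 0.6654; cost = 8.6%.
Preferred: weight = 4.82/32.1 = 0.1502; cost = 8.4825%.
Bank debt: weight = 5.92/32.1 = 0.1844; after-tax cost = 9.4% × (1 − 35%) = 6.1100%.
WACC = 0.6654 × 8.6000% + 0.1502 × 8.4825% + 0.1844 × 6.1100% = 8.1231%.

8.12%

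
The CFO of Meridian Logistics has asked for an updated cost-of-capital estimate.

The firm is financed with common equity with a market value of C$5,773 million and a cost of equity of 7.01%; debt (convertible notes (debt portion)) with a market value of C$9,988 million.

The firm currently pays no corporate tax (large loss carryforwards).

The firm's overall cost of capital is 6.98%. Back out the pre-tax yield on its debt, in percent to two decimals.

Total capital V = 5773 + 9988 = 15761.
Equity weight = 5773/15761 = 0.3663.
Convertible notes (debt portion) weight = 9988/15761 = 0.6337.
Equity contribution = 0.3663 × 7.01% = 2.5676%.
Remaining for debt = 6.98% − 2.5676% = 4.4124%.
Rd × (1 − 0%) × 0.6337 = 4.4124%  ⇒  Rd = 6.9627%.

6.96%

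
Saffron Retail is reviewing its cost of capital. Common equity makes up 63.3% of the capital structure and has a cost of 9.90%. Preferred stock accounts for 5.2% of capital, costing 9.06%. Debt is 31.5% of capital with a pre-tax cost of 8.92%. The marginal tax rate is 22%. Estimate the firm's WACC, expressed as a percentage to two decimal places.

8.93%

After-tax cost of debt = 8.92% × (1 − 22%) = 6.9576%.
WACC = 0.633 × 9.9000% + 0.052 × 9.0600% + 0.315 × 6.9576% = 8.9295%.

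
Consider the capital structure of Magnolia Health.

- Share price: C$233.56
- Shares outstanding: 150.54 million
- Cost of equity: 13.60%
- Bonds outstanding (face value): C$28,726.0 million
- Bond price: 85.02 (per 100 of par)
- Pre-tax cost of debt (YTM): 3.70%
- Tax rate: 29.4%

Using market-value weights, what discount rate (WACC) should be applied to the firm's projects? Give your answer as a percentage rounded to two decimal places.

9.10%

Market value of equity E = 233.56 × 150.54m = 35160.1224m. Market value of debt D = 28726m × 85.02/100 = 24422.8452m.
Total capital V = 35160.1224 + 24422.8452 = 59582.9676.
Equity: weight = 35160.1224/59582.9676 = 0.5901; cost = 13.6%.
Bonds outstanding: weight = 24422.8452/59582.9676 = 0.4099; after-tax cost = 3.7% × (1 − 29.4%) = 2.6122%.
WACC = 0.5901 × 13.6000% + 0.4099 × 2.6122% = 9.0961%.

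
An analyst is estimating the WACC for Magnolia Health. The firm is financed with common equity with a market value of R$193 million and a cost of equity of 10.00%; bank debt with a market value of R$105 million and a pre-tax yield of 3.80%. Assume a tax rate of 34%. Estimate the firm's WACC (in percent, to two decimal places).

Total capital V = 193 + 105 = 298.
Equity: weight = 193/298 = 0.6477; cost = 10%.
Bank debt: weight = 105/298 = 0.3523; after-tax cost = 3.8% × (1 − 34%) = 2.5080%.
WACC = 0.6477 × 10.0000% + 0.3523 × 2.5080% = 7.3602%.

7.36%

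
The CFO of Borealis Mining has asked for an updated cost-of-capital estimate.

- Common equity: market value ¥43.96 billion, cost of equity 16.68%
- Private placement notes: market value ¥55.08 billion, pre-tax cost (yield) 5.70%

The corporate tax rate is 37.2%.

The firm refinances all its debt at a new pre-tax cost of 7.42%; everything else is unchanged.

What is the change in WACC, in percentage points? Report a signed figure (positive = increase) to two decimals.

+0.60 pp

Current WACC:
Total capital V = 43.96 + 55.08 = 99.04.
Equity: weight = 43.96/99.04 = 0.4439; cost = 16.68%.
Private placement notes: weight = 55.08/99.04 = 0.5561; after-tax cost = 5.7% × (1 − 37.2%) = 3.5796%.
WACC = 0.4439 × 16.6800% + 0.5561 × 3.5796% = 9.3944%.
After the change:
Total capital V = 43.96 + 55.08 = 99.04.
Equity: weight = 43.96/99.04 = 0.4439; cost = 16.68%.
Private placement notes: weight = 55.08/99.04 = 0.5561; after-tax cost = 7.42% × (1 − 37.2%) = 4.6598%.
WACC = 0.4439 × 16.6800% + 0.5561 × 4.6598% = 9.9951%.
Change in WACC = 9.9951% − 9.3944% = 0.6007 pp.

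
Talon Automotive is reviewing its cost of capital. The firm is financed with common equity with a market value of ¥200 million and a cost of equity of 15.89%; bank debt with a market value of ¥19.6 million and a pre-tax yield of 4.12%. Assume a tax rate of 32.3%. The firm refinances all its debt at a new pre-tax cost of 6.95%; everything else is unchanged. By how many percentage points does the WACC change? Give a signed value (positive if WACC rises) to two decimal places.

Current WACC:
Total capital V = 200 + 19.6 = 219.6.
Equity: weight = 200/219.6 = 0.9107; cost = 15.89%.
Bank debt: weight = 19.6/219.6 = 0.0893; after-tax cost = 4.12% × (1 − 32.3%) = 2.7892%.
WACC = 0.9107 × 15.8900% + 0.0893 × 2.7892% = 14.7207%.
After the change:
Total capital V = 200 + 19.6 = 219.6.
Equity: weight = 200/219.6 = 0.9107; cost = 15.89%.
Bank debt: weight = 19.6/219.6 = 0.0893; after-tax cost = 6.95% × (1 − 32.3%) = 4.7052%.
WACC = 0.9107 × 15.8900% + 0.0893 × 4.7052% = 14.8917%.
Change in WACC = 14.8917% − 14.7207% = 0.1710 pp.

+0.17 pp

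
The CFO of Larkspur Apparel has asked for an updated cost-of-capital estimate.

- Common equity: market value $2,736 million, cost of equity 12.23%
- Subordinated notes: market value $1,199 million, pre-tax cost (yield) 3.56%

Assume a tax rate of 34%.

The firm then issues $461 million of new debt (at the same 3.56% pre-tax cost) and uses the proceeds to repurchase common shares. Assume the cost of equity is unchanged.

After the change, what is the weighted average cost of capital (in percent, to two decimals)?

8.06%

After the change:
Total capital V = 2275 + 1660 = 3935.
Equity: weight = 2275/3935 = 0.5781; cost = 12.23%.
Subordinated notes: weight = 1660/3935 = 0.4219; after-tax cost = 3.56% × (1 − 34%) = 2.3496%.
WACC = 0.5781 × 12.2300% + 0.4219 × 2.3496% = 8.0619%.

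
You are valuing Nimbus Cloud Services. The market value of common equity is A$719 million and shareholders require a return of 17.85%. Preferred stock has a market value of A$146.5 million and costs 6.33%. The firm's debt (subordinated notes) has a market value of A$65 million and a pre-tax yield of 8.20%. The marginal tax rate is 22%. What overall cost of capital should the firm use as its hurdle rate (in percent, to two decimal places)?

15.24%

Total capital V = 719 + 146.5 + 65 = 930.5.
Equity: weight = 719/930.5 = 0.7727; cost = 17.85%.
Preferred: weight = 146.5/930.5 = 0.1574; cost = 6.33%.
Subordinated notes: weight = 65/930.5 = 0.0699; after-tax cost = 8.2% × (1 − 22%) = 6.3960%.
WACC = 0.7727 × 17.8500% + 0.1574 × 6.3300% + 0.0699 × 6.3960% = 15.2361%.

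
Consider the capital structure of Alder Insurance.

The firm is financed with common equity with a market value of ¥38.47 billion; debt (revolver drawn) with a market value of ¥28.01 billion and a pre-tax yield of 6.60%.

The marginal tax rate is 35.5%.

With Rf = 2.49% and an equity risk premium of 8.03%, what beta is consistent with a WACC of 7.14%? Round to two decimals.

Total capital V = 38.47 + 28.01 = 66.48.
Equity weight = 38.47/66.48 = 0.5787.
Revolver drawn weight = 28.01/66.48 = 0.4213.
Debt contribution = 0.4213 × 6.6% × (1 − 35.5%) = 1.7936%.
Required equity contribution = 7.14% − 1.7936% = 5.3464%  ⇒  Re = 9.2391%.
CAPM: 9.2391% = 2.49% + β × 8.03%  ⇒  β = 0.8405.

0.84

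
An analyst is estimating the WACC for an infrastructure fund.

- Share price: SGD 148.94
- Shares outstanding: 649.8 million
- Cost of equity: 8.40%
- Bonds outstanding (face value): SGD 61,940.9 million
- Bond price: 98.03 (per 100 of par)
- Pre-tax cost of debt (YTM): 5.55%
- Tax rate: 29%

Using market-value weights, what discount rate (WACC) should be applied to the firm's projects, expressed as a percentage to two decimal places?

Market value of equity E = 148.94 × 649.8m = 96781.212m. Market value of debt D = 61940.9m × 98.03/100 = 60720.66427m.
Total capital V = 96781.212 + 60720.66427 = 157501.87627.
Equity: weight = 96781.212/157501.87627 = 0.6145; cost = 8.4%.
Bonds outstanding: weight = 60720.66427/157501.87627 = 0.3855; after-tax cost = 5.55% × (1 − 29%) = 3.9405%.
WACC = 0.6145 × 8.4000% + 0.3855 × 3.9405% = 6.6808%.

6.68%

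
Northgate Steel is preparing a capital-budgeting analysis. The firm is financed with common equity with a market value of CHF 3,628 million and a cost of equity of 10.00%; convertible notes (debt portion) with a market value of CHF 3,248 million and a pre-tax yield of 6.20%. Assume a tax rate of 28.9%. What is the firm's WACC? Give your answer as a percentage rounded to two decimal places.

7.36%

Total capital V = 3628 + 3248 = 6876.
Equity: weight = 3628/6876 = 0.5276; cost = 10%.
Convertible notes (debt portion): weight = 3248/6876 = 0.4724; after-tax cost = 6.2% × (1 − 28.9%) = 4.4082%.
WACC = 0.5276 × 10.0000% + 0.4724 × 4.4082% = 7.3586%.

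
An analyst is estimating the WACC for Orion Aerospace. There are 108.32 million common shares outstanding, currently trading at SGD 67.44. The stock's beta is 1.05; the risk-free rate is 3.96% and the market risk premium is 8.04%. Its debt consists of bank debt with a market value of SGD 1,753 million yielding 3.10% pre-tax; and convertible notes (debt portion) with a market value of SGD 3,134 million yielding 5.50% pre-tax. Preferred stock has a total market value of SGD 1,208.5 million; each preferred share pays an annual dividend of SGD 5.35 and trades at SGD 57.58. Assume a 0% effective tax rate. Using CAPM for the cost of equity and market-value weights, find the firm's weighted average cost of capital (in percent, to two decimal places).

Cost of equity via CAPM: Re = 3.96% + 1.05 × 8.04% = 12.4020%.
Cost of preferred: Rp = 5.35 / 57.58 = 9.2914%.
Market value of equity E = 67.44 × 108.32m = 7305.1008m.
Total capital V = 7305.1008 + 1208.5 + 1753 + 3134 = 13400.6008.
Equity: weight = 7305.1008/13400.6008 = 0.5451; cost = 12.402%.
Preferred: weight = 1208.5/13400.6008 = 0.0902; cost = 9.2914%.
Bank debt: weight = 1753/13400.6008 = 0.1308; after-tax cost = 3.1% × (1 − 0%) = 3.1000%.
Convertible notes (debt portion): weight = 3134/13400.6008 = 0.2339; after-tax cost = 5.5% × (1 − 0%) = 5.5000%.
WACC = 0.5451 × 12.4020% + 0.0902 × 9.2914% + 0.1308 × 3.1000% + 0.2339 × 5.5000% = 9.2905%.

9.29%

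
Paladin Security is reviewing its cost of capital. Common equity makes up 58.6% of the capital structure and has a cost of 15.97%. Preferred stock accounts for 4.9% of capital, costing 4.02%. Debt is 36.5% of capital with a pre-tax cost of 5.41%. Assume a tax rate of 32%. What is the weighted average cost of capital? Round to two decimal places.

10.90%

After-tax cost of debt = 5.41% × (1 − 32%) = 3.6788%.
WACC = 0.586 × 15.9700% + 0.049 × 4.0200% + 0.365 × 3.6788% = 10.8982%.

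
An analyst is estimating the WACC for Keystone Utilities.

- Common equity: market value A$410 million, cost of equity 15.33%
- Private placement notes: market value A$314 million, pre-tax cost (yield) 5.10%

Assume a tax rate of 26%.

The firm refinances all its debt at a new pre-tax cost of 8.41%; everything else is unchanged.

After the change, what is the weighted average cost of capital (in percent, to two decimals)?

11.38%

After the change:
Total capital V = 410 + 314 = 724.
Equity: weight = 410/724 = 0.5663; cost = 15.33%.
Private placement notes: weight = 314/724 = 0.4337; after-tax cost = 8.41% × (1 − 26%) = 6.2234%.
WACC = 0.5663 × 15.3300% + 0.4337 × 6.2234% = 11.3805%.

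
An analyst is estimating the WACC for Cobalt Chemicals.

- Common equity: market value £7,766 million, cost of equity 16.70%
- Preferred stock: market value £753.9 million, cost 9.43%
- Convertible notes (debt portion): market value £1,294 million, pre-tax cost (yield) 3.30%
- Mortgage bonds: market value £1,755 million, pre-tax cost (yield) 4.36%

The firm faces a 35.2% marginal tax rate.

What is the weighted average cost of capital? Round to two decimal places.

Total capital V = 7766 + 753.9 + 1294 + 1755 = 11568.9.
Equity: weight = 7766/11568.9 = 0.6713; cost = 16.7%.
Preferred: weight = 753.9/11568.9 = 0.0652; cost = 9.43%.
Convertible notes (debt portion): weight = 1294/11568.9 = 0.1119; after-tax cost = 3.3% × (1 − 35.2%) = 2.1384%.
Mortgage bonds: weight = 1755/11568.9 = 0.1517; after-tax cost = 4.36% × (1 − 35.2%) = 2.8253%.
WACC = 0.6713 × 16.7000% + 0.0652 × 9.4300% + 0.1119 × 2.1384% + 0.1517 × 2.8253% = 12.4927%.

12.49%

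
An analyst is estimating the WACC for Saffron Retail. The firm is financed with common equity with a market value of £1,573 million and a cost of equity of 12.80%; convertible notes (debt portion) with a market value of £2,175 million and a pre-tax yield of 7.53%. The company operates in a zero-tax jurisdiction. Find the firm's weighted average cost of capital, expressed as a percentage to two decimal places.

Total capital V = 1573 + 2175 = 3748.
Equity: weight = 1573/3748 = 0.4197; cost = 12.8%.
Convertible notes (debt portion): weight = 2175/3748 = 0.5803; after-tax cost = 7.53% × (1 − 0%) = 7.5300%.
WACC = 0.4197 × 12.8000% + 0.5803 × 7.5300% = 9.7418%.

9.74%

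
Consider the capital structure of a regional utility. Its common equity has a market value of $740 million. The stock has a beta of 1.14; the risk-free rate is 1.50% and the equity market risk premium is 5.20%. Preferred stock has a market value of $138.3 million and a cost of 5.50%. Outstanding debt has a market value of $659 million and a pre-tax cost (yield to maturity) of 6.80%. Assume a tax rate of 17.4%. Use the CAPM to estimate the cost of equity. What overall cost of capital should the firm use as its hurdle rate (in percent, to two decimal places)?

Cost of equity via CAPM: Re = 1.5% + 1.14 × 5.2% = 7.4280%.
Total capital V = 740 + 138.3 + 659 = 1537.3.
Equity: weight = 740/1537.3 = 0.4814; cost = 7.428%.
Preferred: weight = 138.3/1537.3 = 0.0900; cost = 5.5%.
Debt: weight = 659/1537.3 = 0.4287; after-tax cost = 6.8% × (1 − 17.4%) = 5.6168%.
WACC = 0.4814 × 7.4280% + 0.0900 × 5.5000% + 0.4287 × 5.6168% = 6.4781%.

6.48%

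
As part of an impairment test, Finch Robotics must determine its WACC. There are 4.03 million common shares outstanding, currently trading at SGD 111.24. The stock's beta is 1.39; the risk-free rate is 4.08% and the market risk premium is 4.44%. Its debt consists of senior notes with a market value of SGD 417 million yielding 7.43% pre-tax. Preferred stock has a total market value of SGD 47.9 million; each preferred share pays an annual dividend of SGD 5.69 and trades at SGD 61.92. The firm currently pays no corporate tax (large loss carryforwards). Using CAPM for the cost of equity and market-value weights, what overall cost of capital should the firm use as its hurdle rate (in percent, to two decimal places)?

8.91%

Cost of equity via CAPM: Re = 4.08% + 1.39 × 4.44% = 10.2516%.
Cost of preferred: Rp = 5.69 / 61.92 = 9.1893%.
Market value of equity E = 111.24 × 4.03m = 448.2972m.
Total capital V = 448.2972 + 47.9 + 417 = 913.1972.
Equity: weight = 448.2972/913.1972 = 0.4909; cost = 10.2516%.
Preferred: weight = 47.9/913.1972 = 0.0525; cost = 9.1893%.
Senior notes: weight = 417/913.1972 = 0.4566; after-tax cost = 7.43% × (1 − 0%) = 7.4300%.
WACC = 0.4909 × 10.2516% + 0.0525 × 9.1893% + 0.4566 × 7.4300% = 8.9074%.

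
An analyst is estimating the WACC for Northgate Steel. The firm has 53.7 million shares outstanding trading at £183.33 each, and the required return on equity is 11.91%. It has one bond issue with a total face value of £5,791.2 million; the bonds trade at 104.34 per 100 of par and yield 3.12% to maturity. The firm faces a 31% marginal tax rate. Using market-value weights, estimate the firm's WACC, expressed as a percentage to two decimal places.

Market value of equity E = 183.33 × 53.7m = 9844.821m. Market value of debt D = 5791.2m × 104.34/100 = 6042.53808m.
Total capital V = 9844.821 + 6042.53808 = 15887.35908.
Equity: weight = 9844.821/15887.35908 = 0.6197; cost = 11.91%.
Bonds outstanding: weight = 6042.53808/15887.35908 = 0.3803; after-tax cost = 3.12% × (1 − 31%) = 2.1528%.
WACC = 0.6197 × 11.9100% + 0.3803 × 2.1528% = 8.1990%.

8.20%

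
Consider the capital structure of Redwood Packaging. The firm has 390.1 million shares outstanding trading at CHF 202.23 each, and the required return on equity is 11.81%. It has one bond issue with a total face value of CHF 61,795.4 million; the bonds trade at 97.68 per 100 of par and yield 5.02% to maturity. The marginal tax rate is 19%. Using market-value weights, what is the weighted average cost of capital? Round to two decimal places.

Market value of equity E = 202.23 × 390.1m = 78889.923m. Market value of debt D = 61795.4m × 97.68/100 = 60361.74672m.
Total capital V = 78889.923 + 60361.74672 = 139251.66972.
Equity: weight = 78889.923/139251.66972 = 0.5665; cost = 11.81%.
Bonds outstanding: weight = 60361.74672/139251.66972 = 0.4335; after-tax cost = 5.02% × (1 − 19%) = 4.0662%.
WACC = 0.5665 × 11.8100% + 0.4335 × 4.0662% = 8.4533%.

8.45%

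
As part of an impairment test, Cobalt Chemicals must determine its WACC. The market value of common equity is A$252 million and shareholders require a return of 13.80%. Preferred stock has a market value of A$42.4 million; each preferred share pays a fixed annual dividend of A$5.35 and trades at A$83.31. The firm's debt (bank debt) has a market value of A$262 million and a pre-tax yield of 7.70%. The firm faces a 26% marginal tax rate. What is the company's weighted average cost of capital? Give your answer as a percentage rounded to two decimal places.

9.42%

Cost of preferred: Rp = 5.35 / 83.31 = 6.4218%.
Total capital V = 252 + 42.4 + 262 = 556.4.
Equity: weight = 252/556.4 = 0.4529; cost = 13.8%.
Preferred: weight = 42.4/556.4 = 0.0762; cost = 6.4218%.
Bank debt: weight = 262/556.4 = 0.4709; after-tax cost = 7.7% × (1 − 26%) = 5.6980%.
WACC = 0.4529 × 13.8000% + 0.0762 × 6.4218% + 0.4709 × 5.6980% = 9.4226%.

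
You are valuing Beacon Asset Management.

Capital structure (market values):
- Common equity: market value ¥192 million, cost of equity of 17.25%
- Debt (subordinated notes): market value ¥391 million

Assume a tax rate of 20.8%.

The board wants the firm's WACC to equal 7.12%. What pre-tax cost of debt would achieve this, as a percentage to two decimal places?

2.71%

Total capital V = 192 + 391 = 583.
Equity weight = 192/583 = 0.3293.
Subordinated notes weight = 391/583 = 0.6707.
Equity contribution = 0.3293 × 17.25% = 5.6810%.
Remaining for debt = 7.12% − 5.6810% = 1.4390%.
Rd × (1 − 20.8%) × 0.6707 = 1.4390%  ⇒  Rd = 2.7092%.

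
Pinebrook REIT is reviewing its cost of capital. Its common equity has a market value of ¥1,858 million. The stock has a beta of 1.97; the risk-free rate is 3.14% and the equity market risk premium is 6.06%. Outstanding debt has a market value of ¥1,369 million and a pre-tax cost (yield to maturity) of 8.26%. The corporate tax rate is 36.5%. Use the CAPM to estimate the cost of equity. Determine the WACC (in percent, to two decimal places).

10.91%

Cost of equity via CAPM: Re = 3.14% + 1.97 × 6.06% = 15.0782%.
Total capital V = 1858 + 1369 = 3227.
Equity: weight = 1858/3227 = 0.5758; cost = 15.0782%.
Debt: weight = 1369/3227 = 0.4242; after-tax cost = 8.26% × (1 − 36.5%) = 5.2451%.
WACC = 0.5758 × 15.0782% + 0.4242 × 5.2451% = 10.9067%.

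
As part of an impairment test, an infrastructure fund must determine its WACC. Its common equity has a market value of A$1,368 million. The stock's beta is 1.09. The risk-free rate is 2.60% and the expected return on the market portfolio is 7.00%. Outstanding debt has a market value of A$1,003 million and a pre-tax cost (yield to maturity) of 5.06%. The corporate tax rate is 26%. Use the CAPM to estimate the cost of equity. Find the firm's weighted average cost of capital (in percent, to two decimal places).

5.85%

Market risk premium = 7.0% − 2.6% = 4.4%.
Cost of equity via CAPM: Re = 2.6% + 1.09 × 4.4% = 7.3960%.
Total capital V = 1368 + 1003 = 2371.
Equity: weight = 1368/2371 = 0.5770; cost = 7.396%.
Debt: weight = 1003/2371 = 0.4230; after-tax cost = 5.06% × (1 − 26%) = 3.7444%.
WACC = 0.5770 × 7.3960% + 0.4230 × 3.7444% = 5.8513%.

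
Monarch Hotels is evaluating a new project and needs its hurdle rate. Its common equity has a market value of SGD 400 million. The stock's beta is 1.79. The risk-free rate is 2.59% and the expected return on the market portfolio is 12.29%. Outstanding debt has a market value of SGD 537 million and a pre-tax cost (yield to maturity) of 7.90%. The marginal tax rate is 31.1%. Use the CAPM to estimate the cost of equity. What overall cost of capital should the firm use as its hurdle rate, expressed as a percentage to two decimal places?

Market risk premium = 12.29% − 2.59% = 9.7%.
Cost of equity via CAPM: Re = 2.59% + 1.79 × 9.7% = 19.9530%.
Total capital V = 400 + 537 = 937.
Equity: weight = 400/937 = 0.4269; cost = 19.953%.
Debt: weight = 537/937 = 0.5731; after-tax cost = 7.9% × (1 − 31.1%) = 5.4431%.
WACC = 0.4269 × 19.9530% + 0.5731 × 5.4431% = 11.6373%.

11.64%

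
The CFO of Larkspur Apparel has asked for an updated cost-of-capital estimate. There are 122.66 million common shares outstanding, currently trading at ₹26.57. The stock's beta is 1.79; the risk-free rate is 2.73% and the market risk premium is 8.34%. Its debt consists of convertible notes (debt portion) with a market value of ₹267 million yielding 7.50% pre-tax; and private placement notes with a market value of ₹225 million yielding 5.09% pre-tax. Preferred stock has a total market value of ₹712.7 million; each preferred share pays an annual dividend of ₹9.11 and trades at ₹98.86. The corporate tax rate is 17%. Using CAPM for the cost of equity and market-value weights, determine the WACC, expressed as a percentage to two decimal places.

Cost of equity via CAPM: Re = 2.73% + 1.79 × 8.34% = 17.6586%.
Cost of preferred: Rp = 9.11 / 98.86 = 9.2151%.
Market value of equity E = 26.57 × 122.66m = 3259.0762m.
Total capital V = 3259.0762 + 712.7 + 267 + 225 = 4463.7762.
Equity: weight = 3259.0762/4463.7762 = 0.7301; cost = 17.6586%.
Preferred: weight = 712.7/4463.7762 = 0.1597; cost = 9.2151%.
Convertible notes (debt portion): weight = 267/4463.7762 = 0.0598; after-tax cost = 7.5% × (1 − 17%) = 6.2250%.
Private placement notes: weight = 225/4463.7762 = 0.0504; after-tax cost = 5.09% × (1 − 17%) = 4.2247%.
WACC = 0.7301 × 17.6586% + 0.1597 × 9.2151% + 0.0598 × 6.2250% + 0.0504 × 4.2247% = 14.9494%.

14.95%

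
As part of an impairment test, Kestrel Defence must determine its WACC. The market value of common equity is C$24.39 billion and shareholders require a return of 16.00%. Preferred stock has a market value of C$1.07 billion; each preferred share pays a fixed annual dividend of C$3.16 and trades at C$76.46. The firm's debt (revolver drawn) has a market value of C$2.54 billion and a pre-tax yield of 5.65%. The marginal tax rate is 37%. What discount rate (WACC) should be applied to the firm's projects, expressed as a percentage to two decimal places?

14.42%

Cost of preferred: Rp = 3.16 / 76.46 = 4.1329%.
Total capital V = 24.39 + 1.07 + 2.54 = 28.
Equity: weight = 24.39/28 = 0.8711; cost = 16%.
Preferred: weight = 1.07/28 = 0.0382; cost = 4.1329%.
Revolver drawn: weight = 2.54/28 = 0.0907; after-tax cost = 5.65% × (1 − 37%) = 3.5595%.
WACC = 0.8711 × 16.0000% + 0.0382 × 4.1329% + 0.0907 × 3.5595% = 14.4180%.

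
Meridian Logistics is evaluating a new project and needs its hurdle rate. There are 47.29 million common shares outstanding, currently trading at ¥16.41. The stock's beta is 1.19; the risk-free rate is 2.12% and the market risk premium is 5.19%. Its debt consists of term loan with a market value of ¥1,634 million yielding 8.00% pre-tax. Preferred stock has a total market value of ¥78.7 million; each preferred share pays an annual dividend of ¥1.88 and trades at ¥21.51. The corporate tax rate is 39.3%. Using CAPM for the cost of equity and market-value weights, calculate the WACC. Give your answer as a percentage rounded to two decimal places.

6.05%

Cost of equity via CAPM: Re = 2.12% + 1.19 × 5.19% = 8.2961%.
Cost of preferred: Rp = 1.88 / 21.51 = 8.7401%.
Market value of equity E = 16.41 × 47.29m = 776.0289m.
Total capital V = 776.0289 + 78.7 + 1634 = 2488.7289.
Equity: weight = 776.0289/2488.7289 = 0.3118; cost = 8.2961%.
Preferred: weight = 78.7/2488.7289 = 0.0316; cost = 8.7401%.
Term loan: weight = 1634/2488.7289 = 0.6566; after-tax cost = 8% × (1 − 39.3%) = 4.8560%.
WACC = 0.3118 × 8.2961% + 0.0316 × 8.7401% + 0.6566 × 4.8560% = 6.0515%.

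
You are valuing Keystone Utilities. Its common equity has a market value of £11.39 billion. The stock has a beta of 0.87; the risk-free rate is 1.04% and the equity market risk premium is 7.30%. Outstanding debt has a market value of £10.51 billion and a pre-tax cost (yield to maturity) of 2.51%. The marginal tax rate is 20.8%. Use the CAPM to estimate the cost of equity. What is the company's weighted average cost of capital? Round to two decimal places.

4.80%

Cost of equity via CAPM: Re = 1.04% + 0.87 × 7.3% = 7.3910%.
Total capital V = 11.39 + 10.51 = 21.9.
Equity: weight = 11.39/21.9 = 0.5201; cost = 7.391%.
Debt: weight = 10.51/21.9 = 0.4799; after-tax cost = 2.51% × (1 − 20.8%) = 1.9879%.
WACC = 0.5201 × 7.3910% + 0.4799 × 1.9879% = 4.7980%.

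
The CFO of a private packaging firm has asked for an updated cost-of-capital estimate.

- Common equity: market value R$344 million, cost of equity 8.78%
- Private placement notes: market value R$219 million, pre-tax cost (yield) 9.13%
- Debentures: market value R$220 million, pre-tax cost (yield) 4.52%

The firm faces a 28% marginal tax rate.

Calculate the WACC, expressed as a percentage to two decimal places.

Total capital V = 344 + 219 + 220 = 783.
Equity: weight = 344/783 = 0.4393; cost = 8.78%.
Private placement notes: weight = 219/783 = 0.2797; after-tax cost = 9.13% × (1 − 28%) = 6.5736%.
Debentures: weight = 220/783 = 0.2810; after-tax cost = 4.52% × (1 − 28%) = 3.2544%.
WACC = 0.4393 × 8.7800% + 0.2797 × 6.5736% + 0.2810 × 3.2544% = 6.6104%.

6.61%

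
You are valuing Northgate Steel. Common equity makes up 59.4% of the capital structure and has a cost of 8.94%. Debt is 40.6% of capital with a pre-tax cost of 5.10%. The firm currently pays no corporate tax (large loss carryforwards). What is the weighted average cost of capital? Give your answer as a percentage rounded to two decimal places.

7.38%

After-tax cost of debt = 5.1% × (1 − 0%) = 5.1000%.
WACC = 0.594 × 8.9400% + 0.406 × 5.1000% = 7.3810%.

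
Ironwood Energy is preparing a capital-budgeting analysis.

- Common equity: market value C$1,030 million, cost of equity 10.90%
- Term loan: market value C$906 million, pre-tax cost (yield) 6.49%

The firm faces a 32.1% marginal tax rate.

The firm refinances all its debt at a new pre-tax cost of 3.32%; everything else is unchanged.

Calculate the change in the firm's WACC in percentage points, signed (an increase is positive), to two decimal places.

Current WACC:
Total capital V = 1030 + 906 = 1936.
Equity: weight = 1030/1936 = 0.5320; cost = 10.9%.
Term loan: weight = 906/1936 = 0.4680; after-tax cost = 6.49% × (1 − 32.1%) = 4.4067%.
WACC = 0.5320 × 10.9000% + 0.4680 × 4.4067% = 7.8613%.
After the change:
Total capital V = 1030 + 906 = 1936.
Equity: weight = 1030/1936 = 0.5320; cost = 10.9%.
Term loan: weight = 906/1936 = 0.4680; after-tax cost = 3.32% × (1 − 32.1%) = 2.2543%.
WACC = 0.5320 × 10.9000% + 0.4680 × 2.2543% = 6.8540%.
Change in WACC = 6.8540% − 7.8613% = -1.0073 pp.

-1.01 pp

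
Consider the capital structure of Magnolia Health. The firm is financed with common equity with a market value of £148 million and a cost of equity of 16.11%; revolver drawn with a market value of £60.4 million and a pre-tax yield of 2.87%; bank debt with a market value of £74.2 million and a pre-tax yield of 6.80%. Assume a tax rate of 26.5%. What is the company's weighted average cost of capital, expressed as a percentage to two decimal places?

Total capital V = 148 + 60.4 + 74.2 = 282.6.
Equity: weight = 148/282.6 = 0.5237; cost = 16.11%.
Revolver drawn: weight = 60.4/282.6 = 0.2137; after-tax cost = 2.87% × (1 − 26.5%) = 2.1094%.
Bank debt: weight = 74.2/282.6 = 0.2626; after-tax cost = 6.8% × (1 − 26.5%) = 4.9980%.
WACC = 0.5237 × 16.1100% + 0.2137 × 2.1094% + 0.2626 × 4.9980% = 10.2001%.

10.20%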